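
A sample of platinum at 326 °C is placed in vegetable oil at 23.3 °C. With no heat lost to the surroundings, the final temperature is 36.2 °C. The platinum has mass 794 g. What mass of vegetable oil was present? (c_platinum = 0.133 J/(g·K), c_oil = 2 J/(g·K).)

m ≈ 1190 g

Conservation of energy gives ΣQ = 0:
794·0.133·(36.2 − 326) + m·2·(36.2 − 23.3) = 0
25.8 m = 30603
m = 30603/25.8 ≈ 1186 g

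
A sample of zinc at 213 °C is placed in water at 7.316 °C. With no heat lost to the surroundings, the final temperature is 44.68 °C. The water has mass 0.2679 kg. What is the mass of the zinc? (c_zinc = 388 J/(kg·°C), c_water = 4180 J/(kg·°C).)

m ≈ 0.641 kg

Energy conservation, ΣQ = 0:
m×388×(44.68 − 213) + 0.2679×4180×(44.68 − 7.316) = 0
-65308 m = -41841
m = -41841/-65308 ≈ 0.6407 kg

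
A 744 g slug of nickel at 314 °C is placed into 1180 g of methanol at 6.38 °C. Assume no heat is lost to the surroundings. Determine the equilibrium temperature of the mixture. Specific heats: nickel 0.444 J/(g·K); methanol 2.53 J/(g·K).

T_f ≈ 37.0 °C

Set heat shed by the hot body equal to heat absorbed by the cold body:
744·0.444·(314 − T) = 1180·2.53·(T − 6.38)
330.34(314 − T) = 2985.4(T − 6.38)
3315.7 T = 122772  ⇒  T ≈ 37.03 °C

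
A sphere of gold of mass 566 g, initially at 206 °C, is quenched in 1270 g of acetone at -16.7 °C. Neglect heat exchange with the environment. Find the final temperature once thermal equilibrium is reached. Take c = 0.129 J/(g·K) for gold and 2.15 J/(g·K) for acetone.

T_f ≈ -10.9 °C

Set heat shed by the hot body equal to heat absorbed by the cold body:
566·0.129·(206 − T) = 1270·2.15·(T − (-16.7))
73.01(206 − T) = 2730.5(T − (-16.7))
2803.5 T = -30558  ⇒  T ≈ -10.90 °C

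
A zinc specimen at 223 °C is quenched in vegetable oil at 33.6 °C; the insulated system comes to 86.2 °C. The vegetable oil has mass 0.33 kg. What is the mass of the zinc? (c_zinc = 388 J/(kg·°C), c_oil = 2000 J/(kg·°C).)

m ≈ 0.654 kg

|Q_zinc| = |Q_oil|:
m·388·(223 − 86.2) = 0.33·2000·(86.2 − 33.6)
53078 m = 34716  ⇒  m ≈ 0.6541 kg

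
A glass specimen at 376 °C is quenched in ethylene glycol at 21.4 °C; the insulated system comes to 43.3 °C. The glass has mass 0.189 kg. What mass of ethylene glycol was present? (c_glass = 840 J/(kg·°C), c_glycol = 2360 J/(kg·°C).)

m ≈ 1.02 kg

Heat lost by the glass = heat gained by the glycol:
0.189·840·(376 − 43.3) = m·2360·(43.3 − 21.4)
51684 m = 52819  ⇒  m ≈ 1.022 kg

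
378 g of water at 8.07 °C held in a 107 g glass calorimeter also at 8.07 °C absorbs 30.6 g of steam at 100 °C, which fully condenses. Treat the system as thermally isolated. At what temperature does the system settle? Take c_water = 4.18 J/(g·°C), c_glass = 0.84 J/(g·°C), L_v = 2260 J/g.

T_f ≈ 53.1 °C

Conservation of energy gives ΣQ = 0:
latent heat released on condensation: 30.6×2260 = 69156; condensed water 100 °C→T: 127.91(T − 100); original water: 1580(T − 8.07); glass cup: 107×0.84×(T − 8.07) = 89.88(T − 8.07)
1797.8 T = 69156 + 12791 + 13476 = 95423
T ≈ 53.08 °C — below 100 °C, confirming all the steam condensed.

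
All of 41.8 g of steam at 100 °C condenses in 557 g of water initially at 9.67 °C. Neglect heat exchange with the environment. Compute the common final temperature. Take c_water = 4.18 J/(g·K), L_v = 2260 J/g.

Heat gained plus heat lost sum to zero:
latent heat released on condensation: 41.8×2260 = 94468; condensate cools 100→T: 41.8×4.18×(T − 100) = 174.72(T − 100); water warms: 557×4.18×(T − 9.67) = 2328.3(T − 9.67)
2503 T = 94468 + 17472 + 22514 = 134455
T ≈ 53.72 °C, under the boiling point, so the assumption holds.

T_f ≈ 53.7 °C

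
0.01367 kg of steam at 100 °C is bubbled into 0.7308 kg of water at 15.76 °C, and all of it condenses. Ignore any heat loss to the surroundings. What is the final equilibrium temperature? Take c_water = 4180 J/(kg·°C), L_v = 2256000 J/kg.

T_f ≈ 27.2 °C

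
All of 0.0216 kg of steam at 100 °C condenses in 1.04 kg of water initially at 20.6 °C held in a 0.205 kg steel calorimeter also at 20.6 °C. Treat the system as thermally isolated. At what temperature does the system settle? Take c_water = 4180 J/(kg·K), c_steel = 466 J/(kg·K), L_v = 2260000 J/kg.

Taking heat into each body as positive, Σ m c ΔT = 0:
steam→water at 100 °C releases m L_v = 0.0216×2260000 = 48816
  condensate cools 100→T: 0.0216×4180×(T − 100) = 90.29(T − 100)
  original water: 4347.2(T − 20.6)
  cup: 95.53(T − 20.6)
4533 T = 48816 + 9028.8 + 91520 = 149365
T ≈ 32.95 °C (< 100 °C, so full condensation is consistent).

T_f ≈ 33.0 °C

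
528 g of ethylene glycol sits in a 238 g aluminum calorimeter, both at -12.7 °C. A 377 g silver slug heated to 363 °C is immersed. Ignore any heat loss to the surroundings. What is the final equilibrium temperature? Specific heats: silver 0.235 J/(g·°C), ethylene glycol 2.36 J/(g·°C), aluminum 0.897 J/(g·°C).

Let T be the final temperature. ΣQ_i = 0:
377*0.235*(T − 363) + 528*2.36*(T − (-12.7)) + 238*0.897*(T − (-12.7)) = 0
88.59(T − 363) + 1246.1(T − (-12.7)) + 213.49(T − (-12.7)) = 0
1548.2 T = 13623
T = 13623/1548.2 ≈ 8.80 °C

T_f ≈ 8.8 °C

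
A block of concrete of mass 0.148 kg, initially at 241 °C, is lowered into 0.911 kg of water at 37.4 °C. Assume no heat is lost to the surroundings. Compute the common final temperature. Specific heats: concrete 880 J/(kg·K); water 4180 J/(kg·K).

Let T be the final temperature. ΣQ_i = 0:
0.148·880·(T − 241) + 0.911·4180·(T − 37.4) = 0
130.24(T − 241) + 3808(T − 37.4) = 0
(130.24 + 3808) T = 130.24·241 + 3808·37.4
T = 173806/3938.2 ≈ 44.13 °C

T_f ≈ 44.1 °C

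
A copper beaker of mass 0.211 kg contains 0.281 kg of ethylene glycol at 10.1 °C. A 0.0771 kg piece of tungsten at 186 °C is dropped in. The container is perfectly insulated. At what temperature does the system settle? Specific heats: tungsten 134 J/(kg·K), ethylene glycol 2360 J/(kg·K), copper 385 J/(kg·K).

T_f ≈ 12.5 °C

T_f is the heat-capacity-weighted average of the initial temperatures:
T_f = (10.33×186 + 663.16×10.1 + 81.23×10.1) / (10.33 + 663.16 + 81.23)
    = 9440 / 754.73 ≈ 12.51 °C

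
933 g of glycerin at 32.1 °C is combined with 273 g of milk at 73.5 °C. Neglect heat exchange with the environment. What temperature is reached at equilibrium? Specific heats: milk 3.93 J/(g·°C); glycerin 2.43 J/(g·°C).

T_f ≈ 45.4 °C

Taking heat into each body as positive, Σ m c ΔT = 0:
273·3.93·(T − 73.5) + 933·2.43·(T − 32.1) = 0
3340.1 T = 151634
T = 151634/3340.1 ≈ 45.40 °C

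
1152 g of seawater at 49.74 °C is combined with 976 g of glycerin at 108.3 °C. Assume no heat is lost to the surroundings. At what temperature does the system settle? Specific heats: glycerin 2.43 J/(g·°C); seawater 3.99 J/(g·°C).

T_f ≈ 69.7 °C

Set heat shed by the hot body equal to heat absorbed by the cold body:
976×2.43×(108.3 − T) = 1152×3.99×(T − 49.74)
2371.7(108.3 − T) = 4596.5(T − 49.74)
6968.2 T = 485482  ⇒  T ≈ 69.67 °C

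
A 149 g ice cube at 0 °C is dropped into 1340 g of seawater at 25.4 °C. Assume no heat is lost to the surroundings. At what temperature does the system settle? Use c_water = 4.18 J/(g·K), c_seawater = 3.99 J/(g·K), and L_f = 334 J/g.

Energy conservation, ΣQ = 0:
fusion: m_ice L_f = 149·334 = 49766; meltwater 0→T: 149·4.18·T = 622.82 T; seawater cools: 1340·3.99·(T − 25.4) = 5346.6(T − 25.4)
5969.4 T = 135804 − 49766 = 86038
T ≈ 14.41 °C. Since T > 0 °C, the all-ice-melts assumption holds.

T_f ≈ 14.4 °C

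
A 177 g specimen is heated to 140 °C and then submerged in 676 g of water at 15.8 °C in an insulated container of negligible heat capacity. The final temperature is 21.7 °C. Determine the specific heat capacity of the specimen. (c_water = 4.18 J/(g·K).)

c ≈ 0.796 J/(g·K)

Heat lost by the specimen = heat gained by the water:
177·c·(140 − 21.7) = 676·4.18·(21.7 − 15.8)
20939 c = 16672  ⇒  c ≈ 0.7962 J/(g·K)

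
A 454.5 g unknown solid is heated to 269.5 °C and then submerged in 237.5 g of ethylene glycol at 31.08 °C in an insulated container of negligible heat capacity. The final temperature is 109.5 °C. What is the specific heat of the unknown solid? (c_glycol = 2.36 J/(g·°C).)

Taking heat into each body as positive, Σ m c ΔT = 0:
454.5×c×(109.5 − 269.5) + 237.5×2.36×(109.5 − 31.08) = 0
-72720 c = -43954
c = -43954/-72720 ≈ 0.6044 J/(g·°C)

c ≈ 0.604 J/(g·°C)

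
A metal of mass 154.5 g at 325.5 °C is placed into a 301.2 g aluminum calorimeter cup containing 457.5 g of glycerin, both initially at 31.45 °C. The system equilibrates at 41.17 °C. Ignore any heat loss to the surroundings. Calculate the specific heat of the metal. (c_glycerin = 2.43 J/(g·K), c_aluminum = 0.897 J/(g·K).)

c ≈ 0.306 J/(g·K)

Let T be the final temperature. ΣQ_i = 0:
154.5·c·(41.17 − 325.5) + 457.5·2.43·(41.17 − 31.45) + 301.2·0.897·(41.17 − 31.45) = 0
-43929 c = -13432
c = -13432/-43929 ≈ 0.3058 J/(g·K)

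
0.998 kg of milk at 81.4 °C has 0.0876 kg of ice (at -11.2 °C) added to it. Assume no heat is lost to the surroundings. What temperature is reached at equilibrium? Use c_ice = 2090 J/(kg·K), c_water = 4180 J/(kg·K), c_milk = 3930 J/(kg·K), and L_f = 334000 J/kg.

T_f ≈ 67.1 °C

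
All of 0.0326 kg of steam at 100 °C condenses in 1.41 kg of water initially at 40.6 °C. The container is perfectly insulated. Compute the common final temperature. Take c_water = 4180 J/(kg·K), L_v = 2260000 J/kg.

Taking heat into each body as positive, Σ m c ΔT = 0:
latent heat released on condensation: 0.0326·2260000 = 73676; condensate cools 100→T: 0.0326·4180·(T − 100) = 136.27(T − 100); water warms: 1.41·4180·(T − 40.6) = 5893.8(T − 40.6)
6030.1 T = 73676 + 13627 + 239288 = 326591
T ≈ 54.16 °C, under the boiling point, so the assumption holds.

T_f ≈ 54.2 °C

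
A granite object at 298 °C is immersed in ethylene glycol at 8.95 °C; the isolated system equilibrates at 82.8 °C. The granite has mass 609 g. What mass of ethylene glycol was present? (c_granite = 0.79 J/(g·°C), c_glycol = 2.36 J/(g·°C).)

m ≈ 594 g

Energy conservation, ΣQ = 0:
609·0.79·(82.8 − 298) + m·2.36·(82.8 − 8.95) = 0
174.29 m = 103535
m = 103535/174.29 ≈ 594.1 g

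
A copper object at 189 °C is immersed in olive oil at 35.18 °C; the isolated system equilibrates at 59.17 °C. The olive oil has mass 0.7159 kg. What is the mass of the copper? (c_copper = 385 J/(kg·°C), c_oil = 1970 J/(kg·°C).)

Heat lost by the copper = heat gained by the oil:
m·385·(189 − 59.17) = 0.7159·1970·(59.17 − 35.18)
49985 m = 33834  ⇒  m ≈ 0.6769 kg

m ≈ 0.677 kg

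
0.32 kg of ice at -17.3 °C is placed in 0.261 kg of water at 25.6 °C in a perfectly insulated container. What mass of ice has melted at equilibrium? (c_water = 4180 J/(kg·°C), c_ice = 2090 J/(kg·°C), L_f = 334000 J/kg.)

m_melted ≈ 0.049 kg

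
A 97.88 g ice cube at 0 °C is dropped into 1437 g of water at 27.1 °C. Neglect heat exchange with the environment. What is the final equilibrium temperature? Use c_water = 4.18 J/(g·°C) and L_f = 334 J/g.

T_f ≈ 20.3 °C

Sum of m c ΔT and latent-heat terms is zero:
latent heat to melt: 97.88·334 = 32692; meltwater 0→T: 97.88·4.18·T = 409.14 T; water cools: 1437·4.18·(T − 27.1) = 6006.7(T − 27.1)
6415.8 T = 162780 − 32692 = 130089
T ≈ 20.28 °C (positive, so assuming full melt was valid).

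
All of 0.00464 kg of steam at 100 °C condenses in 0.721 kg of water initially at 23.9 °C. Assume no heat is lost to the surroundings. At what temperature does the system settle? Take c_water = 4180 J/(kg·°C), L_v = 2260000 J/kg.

T_f ≈ 27.8 °C

Conservation of energy gives ΣQ = 0:
latent heat released on condensation: 0.00464×2260000 = 10486; condensate cools 100→T: 0.00464×4180×(T − 100) = 19.4(T − 100); water warms: 0.721×4180×(T − 23.9) = 3013.8(T − 23.9)
3033.2 T = 10486 + 1939.5 + 72029 = 84455
T ≈ 27.84 °C, under the boiling point, so the assumption holds.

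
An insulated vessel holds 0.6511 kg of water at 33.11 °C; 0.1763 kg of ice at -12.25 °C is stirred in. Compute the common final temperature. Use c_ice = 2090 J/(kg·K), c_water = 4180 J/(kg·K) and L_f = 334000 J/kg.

Taking heat into each body as positive, Σ m c ΔT = 0:
ice -12.25→0 °C: 0.1763×2090×12.25 = 4513.7; melt ice: 0.1763×334000 = 58884; warm the meltwater: 736.93 T; water cools: 0.6511×4180×(T − 33.11) = 2721.6(T − 33.11)
3458.5 T = 90112 − 63398 = 26714
T ≈ 7.72 °C (positive, so assuming full melt was valid).

T_f ≈ 7.7 °C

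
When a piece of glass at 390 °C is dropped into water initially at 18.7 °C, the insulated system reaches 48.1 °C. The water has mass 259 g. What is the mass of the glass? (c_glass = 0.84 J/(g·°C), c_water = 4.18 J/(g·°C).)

m ≈ 111 g

Net heat exchanged in the isolated system is zero:
m·0.84·(48.1 − 390) + 259·4.18·(48.1 − 18.7) = 0
-287.2 m = -31829
m = -31829/-287.2 ≈ 110.8 g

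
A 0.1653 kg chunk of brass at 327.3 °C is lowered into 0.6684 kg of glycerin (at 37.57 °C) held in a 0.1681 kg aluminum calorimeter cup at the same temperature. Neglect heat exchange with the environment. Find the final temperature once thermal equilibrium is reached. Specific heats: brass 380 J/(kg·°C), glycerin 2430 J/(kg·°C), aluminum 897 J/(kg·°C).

T_f ≈ 47.5 °C

Let T be the final temperature. ΣQ_i = 0:
0.1653*380*(T − 327.3) + 0.6684*2430*(T − 37.57) + 0.1681*897*(T − 37.57) = 0
62.81(T − 327.3) + 1624.2(T − 37.57) + 150.79(T − 37.57) = 0
(62.81 + 1624.2 + 150.79) T = 62.81*327.3 + 1624.2*37.57 + 150.79*37.57
T ≈ 47.47 °C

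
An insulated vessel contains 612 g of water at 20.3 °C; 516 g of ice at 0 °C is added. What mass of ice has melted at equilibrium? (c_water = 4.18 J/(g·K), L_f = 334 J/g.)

m_melted ≈ 155 g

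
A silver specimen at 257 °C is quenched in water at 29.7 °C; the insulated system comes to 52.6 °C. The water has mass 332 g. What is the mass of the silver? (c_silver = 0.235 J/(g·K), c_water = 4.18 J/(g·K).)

Let T be the final temperature. ΣQ_i = 0:
m·0.235·(52.6 − 257) + 332·4.18·(52.6 − 29.7) = 0
-48.03 m = -31780
m = -31780/-48.03 ≈ 661.6 g

m ≈ 662 g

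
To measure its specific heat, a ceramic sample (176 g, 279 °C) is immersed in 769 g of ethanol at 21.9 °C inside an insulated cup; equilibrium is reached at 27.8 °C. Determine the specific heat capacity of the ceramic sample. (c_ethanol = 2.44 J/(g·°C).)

Net heat exchanged in the isolated system is zero:
176×c×(27.8 − 279) + 769×2.44×(27.8 − 21.9) = 0
-44211 c = -11071
c = -11071/-44211 ≈ 0.2504 J/(g·°C)

c ≈ 0.25 J/(g·°C)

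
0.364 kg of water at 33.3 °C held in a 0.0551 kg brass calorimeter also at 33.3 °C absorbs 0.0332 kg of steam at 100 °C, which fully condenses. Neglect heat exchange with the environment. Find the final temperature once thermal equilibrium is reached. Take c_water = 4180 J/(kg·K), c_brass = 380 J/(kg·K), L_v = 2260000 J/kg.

T_f ≈ 83.4 °C

Taking heat into each body as positive, Σ m c ΔT = 0:
latent heat released on condensation: 0.0332·2260000 = 75032; condensed water 100 °C→T: 138.78(T − 100); original water: 1521.5(T − 33.3); brass cup: 0.0551·380·(T − 33.3) = 20.94(T − 33.3)
1681.2 T = 75032 + 13878 + 51364 = 140273
T ≈ 83.43 °C (< 100 °C, so full condensation is consistent).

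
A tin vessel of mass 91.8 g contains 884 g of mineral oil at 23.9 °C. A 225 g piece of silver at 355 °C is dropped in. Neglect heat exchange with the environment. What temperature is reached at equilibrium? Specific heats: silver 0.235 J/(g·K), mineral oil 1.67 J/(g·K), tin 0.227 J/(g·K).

T_f ≈ 35.2 °C

Setting the total heat transfer to zero:
225×0.235×(T − 355) + 884×1.67×(T − 23.9) + 91.8×0.227×(T − 23.9) = 0
52.88(T − 355) + 1476.3(T − 23.9) + 20.84(T − 23.9) = 0
1550 T = 54552
T = 54552 / 1550 = 35.2 °C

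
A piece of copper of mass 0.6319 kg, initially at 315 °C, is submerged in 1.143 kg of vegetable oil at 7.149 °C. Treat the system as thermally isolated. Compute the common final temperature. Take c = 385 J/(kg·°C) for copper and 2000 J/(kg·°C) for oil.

Conservation of energy gives ΣQ = 0:
0.6319×385×(T − 315) + 1.143×2000×(T − 7.149) = 0
243.28(T − 315) + 2286(T − 7.149) = 0
2529.3 T = 92976
T = 92976/2529.3 ≈ 36.76 °C

T_f ≈ 36.8 °C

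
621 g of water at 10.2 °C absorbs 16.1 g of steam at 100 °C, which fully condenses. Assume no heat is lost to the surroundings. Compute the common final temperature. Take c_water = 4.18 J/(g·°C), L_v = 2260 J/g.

T_f ≈ 26.1 °C

Heat gained plus heat lost sum to zero:
condense steam: −16.1×2260 = −36386; condensate cools 100→T: 16.1×4.18×(T − 100) = 67.3(T − 100); original water: 2595.8(T − 10.2)
2663.1 T = 36386 + 6729.8 + 26477 = 69593
T ≈ 26.13 °C, under the boiling point, so the assumption holds.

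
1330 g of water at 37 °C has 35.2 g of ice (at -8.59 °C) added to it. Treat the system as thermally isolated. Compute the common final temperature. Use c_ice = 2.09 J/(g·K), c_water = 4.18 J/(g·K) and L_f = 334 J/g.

T_f ≈ 33.9 °C

Heat gained plus heat lost sum to zero:
ice -8.59→0 °C: 35.2×2.09×8.59 = 631.95
  melt ice: 35.2×334 = 11757
  meltwater 0→T: 35.2×4.18×T = 147.14 T
  water cools: 1330×4.18×(T − 37) = 5559.4(T − 37)
5706.5 T = 205698 − 12389 = 193309
T ≈ 33.88 °C. Since T > 0 °C, the all-ice-melts assumption holds.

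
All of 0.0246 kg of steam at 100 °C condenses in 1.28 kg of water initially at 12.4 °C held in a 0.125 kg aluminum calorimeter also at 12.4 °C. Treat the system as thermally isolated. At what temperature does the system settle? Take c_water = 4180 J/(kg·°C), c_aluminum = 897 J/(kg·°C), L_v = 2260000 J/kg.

T_f ≈ 24.0 °C

Conservation of energy gives ΣQ = 0:
condense steam: −0.0246·2260000 = −55596
  condensed water 100 °C→T: 102.83(T − 100)
  water warms: 1.28·4180·(T − 12.4) = 5350.4(T − 12.4)
  cup: 112.12(T − 12.4)
5565.4 T = 55596 + 10283 + 67735 = 133614
T ≈ 24.01 °C — below 100 °C, confirming all the steam condensed.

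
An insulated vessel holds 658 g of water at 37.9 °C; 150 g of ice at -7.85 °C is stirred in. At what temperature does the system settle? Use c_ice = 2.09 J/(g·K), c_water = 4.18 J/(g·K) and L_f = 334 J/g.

T_f ≈ 15.3 °C

Setting the total heat transfer to zero:
warm ice to 0 °C: 150·2.09·(0 − (-7.85)) = 2461
  melt ice: 150·334 = 50100
  warm the meltwater: 627 T
  water cools: 658·4.18·(T − 37.9) = 2750.4(T − 37.9)
3377.4 T = 104242 − 52561 = 51681
T ≈ 15.30 °C (positive, so assuming full melt was valid).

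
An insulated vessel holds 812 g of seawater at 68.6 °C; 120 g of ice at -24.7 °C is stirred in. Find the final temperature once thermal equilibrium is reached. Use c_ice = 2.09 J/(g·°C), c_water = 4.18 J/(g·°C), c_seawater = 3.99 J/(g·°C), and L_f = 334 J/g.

Taking heat into each body as positive, Σ m c ΔT = 0:
ice -24.7→0 °C: 120·2.09·24.7 = 6194.8; melt ice: 120·334 = 40080; warm the meltwater: 501.6 T; seawater: 3239.9(T − 68.6)
3741.5 T = 222256 − 46275 = 175981
T ≈ 47.04 °C. Since T > 0 °C, the all-ice-melts assumption holds.

T_f ≈ 47.0 °C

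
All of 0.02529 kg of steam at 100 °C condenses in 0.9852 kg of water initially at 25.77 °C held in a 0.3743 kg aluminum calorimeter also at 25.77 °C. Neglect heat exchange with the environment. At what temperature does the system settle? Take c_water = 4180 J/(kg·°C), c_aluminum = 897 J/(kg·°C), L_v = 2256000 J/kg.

Net heat exchanged in the isolated system is zero:
latent heat released on condensation: 0.02529·2256000 = 57054
  condensed water 100 °C→T: 105.71(T − 100)
  water warms: 0.9852·4180·(T − 25.77) = 4118.1(T − 25.77)
  cup: 335.75(T − 25.77)
4559.6 T = 57054 + 10571 + 114777 = 182402
T ≈ 40.00 °C (< 100 °C, so full condensation is consistent).

T_f ≈ 40.0 °C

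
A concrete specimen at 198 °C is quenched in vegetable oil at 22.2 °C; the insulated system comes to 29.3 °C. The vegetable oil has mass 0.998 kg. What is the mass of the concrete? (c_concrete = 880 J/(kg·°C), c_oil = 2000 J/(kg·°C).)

Heat lost by the concrete = heat gained by the oil:
m·880·(198 − 29.3) = 0.998·2000·(29.3 − 22.2)
148456 m = 14172  ⇒  m ≈ 0.09546 kg

m ≈ 0.0955 kg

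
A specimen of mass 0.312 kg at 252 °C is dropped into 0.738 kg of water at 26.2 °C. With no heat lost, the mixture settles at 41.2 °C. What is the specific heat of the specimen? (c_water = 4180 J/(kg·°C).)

c ≈ 704 J/(kg·°C)

m_s c (T_s − T_f) = m_water c_water (T_f − T_0):
0.312·c·(252 − 41.2) = 0.738·4180·(41.2 − 26.2)
65.77 c = 46273  ⇒  c ≈ 703.6 J/(kg·°C)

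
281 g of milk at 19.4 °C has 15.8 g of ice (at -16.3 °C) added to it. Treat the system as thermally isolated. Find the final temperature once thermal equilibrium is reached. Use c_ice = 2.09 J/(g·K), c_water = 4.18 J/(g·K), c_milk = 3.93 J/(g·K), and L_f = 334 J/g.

T_f ≈ 13.3 °C

Setting the total heat transfer to zero:
warm ice to 0 °C: 15.8·2.09·(0 − (-16.3)) = 538.26
  fusion: m_ice L_f = 15.8·334 = 5277.2
  meltwater 0→T: 15.8·4.18·T = 66.04 T
  milk: 1104.3(T − 19.4)
1170.4 T = 21424 − 5815.5 = 15609
T ≈ 13.34 °C. Since T > 0 °C, the all-ice-melts assumption holds.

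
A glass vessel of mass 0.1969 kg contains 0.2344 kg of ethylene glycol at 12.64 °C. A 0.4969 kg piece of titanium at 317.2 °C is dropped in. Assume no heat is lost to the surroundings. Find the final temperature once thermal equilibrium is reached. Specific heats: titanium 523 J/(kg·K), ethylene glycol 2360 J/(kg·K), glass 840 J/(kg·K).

T_f ≈ 93.5 °C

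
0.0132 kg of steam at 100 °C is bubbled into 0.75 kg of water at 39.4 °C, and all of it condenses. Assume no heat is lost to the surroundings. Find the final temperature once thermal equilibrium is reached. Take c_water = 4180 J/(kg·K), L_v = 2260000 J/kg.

T_f ≈ 49.8 °C

Conservation of energy gives ΣQ = 0:
condense steam: −0.0132·2260000 = −29832; condensed water 100 °C→T: 55.18(T − 100); water warms: 0.75·4180·(T − 39.4) = 3135(T − 39.4)
3190.2 T = 29832 + 5517.6 + 123519 = 158869
T ≈ 49.80 °C (< 100 °C, so full condensation is consistent).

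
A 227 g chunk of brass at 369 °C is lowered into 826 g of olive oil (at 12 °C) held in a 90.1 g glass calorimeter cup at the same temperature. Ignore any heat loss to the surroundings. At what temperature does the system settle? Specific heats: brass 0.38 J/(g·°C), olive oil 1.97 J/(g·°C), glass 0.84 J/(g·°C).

T_f ≈ 29.2 °C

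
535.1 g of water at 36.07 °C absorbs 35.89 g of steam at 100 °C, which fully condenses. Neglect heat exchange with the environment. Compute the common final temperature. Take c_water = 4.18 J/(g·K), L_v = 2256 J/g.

T_f ≈ 74.0 °C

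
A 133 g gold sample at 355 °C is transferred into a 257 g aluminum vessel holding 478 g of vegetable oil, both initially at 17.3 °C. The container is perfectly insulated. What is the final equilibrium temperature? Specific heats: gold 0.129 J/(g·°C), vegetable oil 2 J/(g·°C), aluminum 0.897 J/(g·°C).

Energy conservation, ΣQ = 0:
133·0.129·(T − 355) + 478·2·(T − 17.3) + 257·0.897·(T − 17.3) = 0
(17.16 + 956 + 230.53) T = 17.16·355 + 956·17.3 + 230.53·17.3
T ≈ 22.11 °C

T_f ≈ 22.1 °C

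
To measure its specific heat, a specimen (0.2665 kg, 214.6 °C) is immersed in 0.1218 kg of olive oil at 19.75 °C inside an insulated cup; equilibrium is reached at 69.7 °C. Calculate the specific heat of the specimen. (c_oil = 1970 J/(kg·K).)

Heat lost by the specimen = heat gained by the oil:
0.2665×c×(214.6 − 69.7) = 0.1218×1970×(69.7 − 19.75)
38.62 c = 11985  ⇒  c ≈ 310.4 J/(kg·K)

c ≈ 310 J/(kg·K)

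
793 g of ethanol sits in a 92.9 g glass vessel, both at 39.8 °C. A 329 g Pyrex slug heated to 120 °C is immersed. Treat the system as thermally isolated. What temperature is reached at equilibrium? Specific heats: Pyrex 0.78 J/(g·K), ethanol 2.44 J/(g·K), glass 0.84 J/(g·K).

With ΣQ=0 the equilibrium temperature is the m·c-weighted mean:
T_f = (256.62·120 + 1934.9·39.8 + 78.04·39.8) / (256.62 + 1934.9 + 78.04)
    = 110910 / 2269.6 ≈ 48.87 °C

T_f ≈ 48.9 °C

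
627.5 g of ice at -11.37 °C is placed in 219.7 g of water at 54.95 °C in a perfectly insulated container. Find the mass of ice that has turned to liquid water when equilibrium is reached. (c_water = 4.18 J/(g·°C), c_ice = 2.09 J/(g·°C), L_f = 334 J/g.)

Cooling the water to 0 °C releases 219.7×4.18×54.95 = 50463 J.
Warming the ice to 0 °C takes 627.5×2.09×11.37 = 14911 J, leaving 35552 J for melting.
Fully melting the ice requires m_ice L_f = 627.5×334 = 209585 J.
Since 35552 < 209585 J, not all the ice melts; equilibrium is at 0 °C.
m_melted×334 = 35552  ⇒  m_melted ≈ 106.4 g.

m_melted ≈ 106 g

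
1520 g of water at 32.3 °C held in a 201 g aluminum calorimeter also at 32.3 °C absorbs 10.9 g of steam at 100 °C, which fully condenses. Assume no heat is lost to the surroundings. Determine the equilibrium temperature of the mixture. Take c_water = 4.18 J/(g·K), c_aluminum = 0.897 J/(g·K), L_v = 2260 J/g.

T_f ≈ 36.5 °C

Taking heat into each body as positive, Σ m c ΔT = 0:
latent heat released on condensation: 10.9·2260 = 24634
  condensed water 100 °C→T: 45.56(T − 100)
  original water: 6353.6(T − 32.3)
  aluminum cup: 201·0.897·(T − 32.3) = 180.3(T − 32.3)
6579.5 T = 24634 + 4556.2 + 211045 = 240235
T ≈ 36.51 °C, under the boiling point, so the assumption holds.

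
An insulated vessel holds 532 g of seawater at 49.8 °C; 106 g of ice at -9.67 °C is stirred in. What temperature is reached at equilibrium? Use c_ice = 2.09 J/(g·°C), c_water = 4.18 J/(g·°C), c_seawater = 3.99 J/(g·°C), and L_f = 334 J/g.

T_f ≈ 26.6 °C

Heat gained plus heat lost sum to zero:
warm ice to 0 °C: 106·2.09·(0 − (-9.67)) = 2142.3; fusion: m_ice L_f = 106·334 = 35404; warm the meltwater: 443.08 T; seawater: 2122.7(T − 49.8)
2565.8 T = 105709 − 37546 = 68163
T ≈ 26.57 °C. Since T > 0 °C, the all-ice-melts assumption holds.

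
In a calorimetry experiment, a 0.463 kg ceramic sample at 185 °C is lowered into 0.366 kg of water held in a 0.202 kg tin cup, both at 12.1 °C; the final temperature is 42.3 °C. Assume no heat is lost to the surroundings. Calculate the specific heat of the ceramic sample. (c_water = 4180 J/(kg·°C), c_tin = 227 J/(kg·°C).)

c ≈ 720 J/(kg·°C)

Net heat exchanged in the isolated system is zero:
0.463×c×(42.3 − 185) + 0.366×4180×(42.3 − 12.1) + 0.202×227×(42.3 − 12.1) = 0
-66.07 c = -47587
c = -47587/-66.07 ≈ 720.3 J/(kg·°C)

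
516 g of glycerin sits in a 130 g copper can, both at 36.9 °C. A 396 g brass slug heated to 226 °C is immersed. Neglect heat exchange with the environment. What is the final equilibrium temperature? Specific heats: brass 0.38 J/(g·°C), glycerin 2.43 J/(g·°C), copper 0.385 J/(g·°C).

Conservation of energy gives ΣQ = 0:
396×0.38×(T − 226) + 516×2.43×(T − 36.9) + 130×0.385×(T − 36.9) = 0
1454.4 T = 82123
T = 82123/1454.4 ≈ 56.47 °C

T_f ≈ 56.5 °C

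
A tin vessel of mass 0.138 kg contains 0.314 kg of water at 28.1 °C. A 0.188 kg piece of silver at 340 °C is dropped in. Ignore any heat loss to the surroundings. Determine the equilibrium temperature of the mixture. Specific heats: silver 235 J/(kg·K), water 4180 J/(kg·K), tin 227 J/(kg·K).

Setting the total heat transfer to zero:
0.188·235·(T − 340) + 0.314·4180·(T − 28.1) + 0.138·227·(T − 28.1) = 0
1388 T = 52783
T ≈ 38.03 °C

T_f ≈ 38.0 °C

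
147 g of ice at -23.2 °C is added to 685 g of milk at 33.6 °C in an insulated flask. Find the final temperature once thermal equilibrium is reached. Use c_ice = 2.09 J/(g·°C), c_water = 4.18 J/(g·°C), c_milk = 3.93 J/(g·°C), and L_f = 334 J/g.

Setting the total heat transfer to zero:
warm ice to 0 °C: 147·2.09·(0 − (-23.2)) = 7127.7; melt ice: 147·334 = 49098; meltwater 0→T: 147·4.18·T = 614.46 T; milk: 2692.1(T − 33.6)
3306.5 T = 90453 − 56226 = 34227
T ≈ 10.35 °C (positive, so assuming full melt was valid).

T_f ≈ 10.4 °C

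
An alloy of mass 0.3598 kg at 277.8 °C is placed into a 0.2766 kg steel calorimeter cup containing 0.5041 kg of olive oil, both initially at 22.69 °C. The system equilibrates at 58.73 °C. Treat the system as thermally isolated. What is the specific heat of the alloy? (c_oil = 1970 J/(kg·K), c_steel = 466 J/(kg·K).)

c ≈ 513 J/(kg·K)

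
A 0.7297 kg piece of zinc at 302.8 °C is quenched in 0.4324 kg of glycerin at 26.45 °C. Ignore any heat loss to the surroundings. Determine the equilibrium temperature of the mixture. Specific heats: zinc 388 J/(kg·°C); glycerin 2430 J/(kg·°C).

Conservation of energy gives ΣQ = 0:
0.7297·388·(T − 302.8) + 0.4324·2430·(T − 26.45) = 0
283.12(T − 302.8) + 1050.7(T − 26.45) = 0
1333.9 T = 113522
T = 113522/1333.9 ≈ 85.11 °C

T_f ≈ 85.1 °C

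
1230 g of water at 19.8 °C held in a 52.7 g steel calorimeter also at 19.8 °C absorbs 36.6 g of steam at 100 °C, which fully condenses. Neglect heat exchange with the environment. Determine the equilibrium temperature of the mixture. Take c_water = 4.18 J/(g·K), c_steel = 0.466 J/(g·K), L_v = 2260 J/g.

T_f ≈ 37.7 °C

Setting the total heat transfer to zero:
condense steam: −36.6×2260 = −82716; condensate cools 100→T: 36.6×4.18×(T − 100) = 152.99(T − 100); water warms: 1230×4.18×(T − 19.8) = 5141.4(T − 19.8); steel cup: 52.7×0.466×(T − 19.8) = 24.56(T − 19.8)
5318.9 T = 82716 + 15299 + 102286 = 200301
T ≈ 37.66 °C, under the boiling point, so the assumption holds.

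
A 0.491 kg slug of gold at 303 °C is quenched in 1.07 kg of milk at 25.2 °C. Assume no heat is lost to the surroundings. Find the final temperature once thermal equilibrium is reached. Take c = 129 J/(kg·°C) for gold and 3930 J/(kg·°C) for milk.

T_f ≈ 29.3 °C

Net heat exchanged in the isolated system is zero:
0.491×129×(T − 303) + 1.07×3930×(T − 25.2) = 0
4268.4 T = 125160
T ≈ 29.32 °C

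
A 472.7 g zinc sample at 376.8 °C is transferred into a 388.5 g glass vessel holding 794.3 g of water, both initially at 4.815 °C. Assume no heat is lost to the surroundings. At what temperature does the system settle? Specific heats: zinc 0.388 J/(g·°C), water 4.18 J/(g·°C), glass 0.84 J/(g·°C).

T_f ≈ 22.6 °C

Let T be the final temperature. ΣQ_i = 0:
472.7·0.388·(T − 376.8) + 794.3·4.18·(T − 4.815) + 388.5·0.84·(T − 4.815) = 0
3829.9 T = 86666
T = 86666/3829.9 ≈ 22.63 °C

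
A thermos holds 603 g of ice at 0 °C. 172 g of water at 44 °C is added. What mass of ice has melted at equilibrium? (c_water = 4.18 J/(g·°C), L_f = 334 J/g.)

m_melted ≈ 94.7 g

Cooling the water to 0 °C releases 172×4.18×44 = 31634 J.
Fully melting the ice requires m_ice L_f = 603×334 = 201402 J.
31634 J < 201402 J, so only part of the ice melts and the system sits at 0 °C.
Mass melted = 31634/334 ≈ 94.71 g.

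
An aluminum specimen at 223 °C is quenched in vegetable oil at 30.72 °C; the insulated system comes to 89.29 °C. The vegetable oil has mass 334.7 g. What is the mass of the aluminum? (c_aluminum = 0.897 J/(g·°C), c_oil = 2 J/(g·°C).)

m ≈ 327 g

Heat gained plus heat lost sum to zero:
m×0.897×(89.29 − 223) + 334.7×2×(89.29 − 30.72) = 0
-119.94 m = -39207
m = -39207/-119.94 ≈ 326.9 g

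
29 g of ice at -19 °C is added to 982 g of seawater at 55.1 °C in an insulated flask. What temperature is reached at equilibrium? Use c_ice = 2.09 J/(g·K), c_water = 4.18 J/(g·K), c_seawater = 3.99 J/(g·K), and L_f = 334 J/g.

T_f ≈ 50.8 °C

Sum of m c ΔT and latent-heat terms is zero:
warm ice to 0 °C: 29·2.09·(0 − (-19)) = 1151.6; melt ice: 29·334 = 9686; meltwater 0→T: 29·4.18·T = 121.22 T; seawater: 3918.2(T − 55.1)
4039.4 T = 215892 − 10838 = 205054
T ≈ 50.76 °C — above 0 °C, consistent with complete melting.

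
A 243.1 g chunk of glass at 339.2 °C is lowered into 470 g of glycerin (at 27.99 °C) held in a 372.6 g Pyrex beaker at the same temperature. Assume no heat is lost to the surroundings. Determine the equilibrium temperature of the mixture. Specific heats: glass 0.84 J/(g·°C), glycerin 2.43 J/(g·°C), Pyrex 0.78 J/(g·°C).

T_f ≈ 66.8 °C

T_f = Σ m_i c_i T_i / Σ m_i c_i:
T_f = (204.2×339.2 + 1142.1×27.99 + 290.63×27.99) / (204.2 + 1142.1 + 290.63)
    = 109368 / 1636.9 ≈ 66.81 °C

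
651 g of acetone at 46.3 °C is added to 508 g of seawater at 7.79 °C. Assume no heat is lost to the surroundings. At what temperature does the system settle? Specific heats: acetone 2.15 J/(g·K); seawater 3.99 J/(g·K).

T_f ≈ 23.5 °C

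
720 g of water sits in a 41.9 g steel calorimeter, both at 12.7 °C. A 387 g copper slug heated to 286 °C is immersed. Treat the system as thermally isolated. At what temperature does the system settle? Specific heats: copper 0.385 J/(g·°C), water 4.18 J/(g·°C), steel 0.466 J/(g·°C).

Let T be the final temperature. ΣQ_i = 0:
387*0.385*(T − 286) + 720*4.18*(T − 12.7) + 41.9*0.466*(T − 12.7) = 0
(149 + 3009.6 + 19.53) T = 149*286 + 3009.6*12.7 + 19.53*12.7
T ≈ 25.51 °C

T_f ≈ 25.5 °C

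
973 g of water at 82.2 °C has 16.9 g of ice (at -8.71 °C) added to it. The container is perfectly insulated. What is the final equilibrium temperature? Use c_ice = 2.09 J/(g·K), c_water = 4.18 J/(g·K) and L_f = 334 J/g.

T_f ≈ 79.4 °C

Setting the total heat transfer to zero:
warm ice to 0 °C: 16.9·2.09·(0 − (-8.71)) = 307.65; latent heat to melt: 16.9·334 = 5644.6; meltwater 0→T: 16.9·4.18·T = 70.64 T; water cools: 973·4.18·(T − 82.2) = 4067.1(T − 82.2)
4137.8 T = 334319 − 5952.2 = 328367
T ≈ 79.36 °C — above 0 °C, consistent with complete melting.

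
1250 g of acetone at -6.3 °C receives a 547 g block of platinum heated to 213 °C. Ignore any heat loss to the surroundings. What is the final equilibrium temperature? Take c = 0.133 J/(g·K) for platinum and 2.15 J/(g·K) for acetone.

Let T be the final temperature. ΣQ_i = 0:
547×0.133×(T − 213) + 1250×2.15×(T − (-6.3)) = 0
72.75(T − 213) + 2687.5(T − (-6.3)) = 0
2760.3 T = -1435.3
T = -1435.3/2760.3 ≈ -0.52 °C

T_f ≈ -0.5 °C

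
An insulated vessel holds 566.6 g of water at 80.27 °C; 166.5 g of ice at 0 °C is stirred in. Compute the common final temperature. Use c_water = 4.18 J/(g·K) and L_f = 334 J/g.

T_f ≈ 43.9 °C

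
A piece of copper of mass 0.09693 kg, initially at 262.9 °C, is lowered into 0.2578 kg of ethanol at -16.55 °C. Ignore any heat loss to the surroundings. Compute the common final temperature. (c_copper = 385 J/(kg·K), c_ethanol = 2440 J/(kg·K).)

T_f ≈ -0.9 °C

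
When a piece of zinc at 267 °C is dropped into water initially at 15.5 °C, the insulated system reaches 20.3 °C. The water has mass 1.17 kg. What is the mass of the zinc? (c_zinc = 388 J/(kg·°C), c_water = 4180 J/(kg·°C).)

Conservation of energy gives ΣQ = 0:
m×388×(20.3 − 267) + 1.17×4180×(20.3 − 15.5) = 0
-95720 m = -23475
m = -23475/-95720 ≈ 0.2452 kg

m ≈ 0.245 kg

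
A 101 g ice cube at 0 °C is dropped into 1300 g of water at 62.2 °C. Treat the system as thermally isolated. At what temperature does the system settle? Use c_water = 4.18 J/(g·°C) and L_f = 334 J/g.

Conservation of energy gives ΣQ = 0:
fusion: m_ice L_f = 101·334 = 33734; warm the meltwater: 422.18 T; water cools: 1300·4.18·(T − 62.2) = 5434(T − 62.2)
5856.2 T = 337995 − 33734 = 304261
T ≈ 51.96 °C (positive, so assuming full melt was valid).

T_f ≈ 52.0 °C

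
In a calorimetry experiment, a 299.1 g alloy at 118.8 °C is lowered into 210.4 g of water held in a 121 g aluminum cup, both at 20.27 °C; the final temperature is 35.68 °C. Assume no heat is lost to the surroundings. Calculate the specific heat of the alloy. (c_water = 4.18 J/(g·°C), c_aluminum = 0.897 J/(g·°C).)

c ≈ 0.612 J/(g·°C)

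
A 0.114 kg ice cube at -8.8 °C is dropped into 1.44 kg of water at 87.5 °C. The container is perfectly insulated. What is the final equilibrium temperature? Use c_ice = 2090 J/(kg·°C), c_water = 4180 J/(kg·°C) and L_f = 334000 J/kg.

T_f ≈ 74.9 °C

Let T be the final temperature. ΣQ_i = 0:
ice -8.8→0 °C: 0.114×2090×8.8 = 2096.7
  fusion: m_ice L_f = 0.114×334000 = 38076
  warm the meltwater: 476.52 T
  water cools: 1.44×4180×(T − 87.5) = 6019.2(T − 87.5)
6495.7 T = 526680 − 40173 = 486507
T ≈ 74.90 °C — above 0 °C, consistent with complete melting.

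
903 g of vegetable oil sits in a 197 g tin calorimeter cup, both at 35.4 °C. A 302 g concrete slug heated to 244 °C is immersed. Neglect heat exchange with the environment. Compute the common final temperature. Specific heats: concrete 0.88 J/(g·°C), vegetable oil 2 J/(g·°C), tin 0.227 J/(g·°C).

T_f ≈ 61.6 °C

Let T be the final temperature. ΣQ_i = 0:
302·0.88·(T − 244) + 903·2·(T − 35.4) + 197·0.227·(T − 35.4) = 0
265.76(T − 244) + 1806(T − 35.4) + 44.72(T − 35.4) = 0
2116.5 T = 130361
T = 130361 / 2116.5 = 61.6 °C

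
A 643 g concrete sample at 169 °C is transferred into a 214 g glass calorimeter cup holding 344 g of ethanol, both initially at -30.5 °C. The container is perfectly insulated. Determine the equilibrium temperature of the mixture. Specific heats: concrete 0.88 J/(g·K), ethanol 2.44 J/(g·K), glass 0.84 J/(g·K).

T_f is the heat-capacity-weighted average of the initial temperatures:
T_f = (565.84·169 + 839.36·(-30.5) + 179.76·(-30.5)) / (565.84 + 839.36 + 179.76)
    = 64544 / 1585 ≈ 40.72 °C

T_f ≈ 40.7 °C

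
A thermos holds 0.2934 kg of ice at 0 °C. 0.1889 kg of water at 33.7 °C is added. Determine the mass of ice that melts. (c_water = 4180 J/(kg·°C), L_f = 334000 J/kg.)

m_melted ≈ 0.0797 kg

Cooling the water to 0 °C releases 0.1889×4180×33.7 = 26610 J.
To melt every bit of ice: 0.2934×334000 = 97996 J.
Since 26610 < 97996 J, not all the ice melts; equilibrium is at 0 °C.
m_melted×334000 = 26610  ⇒  m_melted ≈ 0.07967 kg.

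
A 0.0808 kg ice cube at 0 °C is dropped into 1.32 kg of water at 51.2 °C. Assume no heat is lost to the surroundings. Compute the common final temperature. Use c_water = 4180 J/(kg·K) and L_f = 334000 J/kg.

T_f ≈ 43.6 °C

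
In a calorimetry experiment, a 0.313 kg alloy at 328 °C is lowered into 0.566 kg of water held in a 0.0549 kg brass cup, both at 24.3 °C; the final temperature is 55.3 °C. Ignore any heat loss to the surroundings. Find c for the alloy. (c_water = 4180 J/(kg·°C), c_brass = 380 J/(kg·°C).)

c ≈ 867 J/(kg·°C)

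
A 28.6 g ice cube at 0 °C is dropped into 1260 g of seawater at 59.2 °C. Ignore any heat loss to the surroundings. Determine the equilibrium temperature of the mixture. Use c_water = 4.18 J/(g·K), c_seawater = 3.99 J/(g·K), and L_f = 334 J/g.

Taking heat into each body as positive, Σ m c ΔT = 0:
fusion: m_ice L_f = 28.6×334 = 9552.4; warm the meltwater: 119.55 T; seawater cools: 1260×3.99×(T − 59.2) = 5027.4(T − 59.2)
5146.9 T = 297622 − 9552.4 = 288070
T ≈ 55.97 °C — above 0 °C, consistent with complete melting.

T_f ≈ 56.0 °C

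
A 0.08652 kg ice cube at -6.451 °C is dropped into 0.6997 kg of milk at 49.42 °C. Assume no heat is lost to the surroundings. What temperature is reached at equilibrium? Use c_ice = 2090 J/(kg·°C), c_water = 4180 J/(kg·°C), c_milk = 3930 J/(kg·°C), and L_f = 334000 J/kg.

Setting the total heat transfer to zero:
ice -6.451→0 °C: 0.08652×2090×6.451 = 1166.5; fusion: m_ice L_f = 0.08652×334000 = 28898; meltwater 0→T: 0.08652×4180×T = 361.65 T; milk cools: 0.6997×3930×(T − 49.42) = 2749.8(T − 49.42)
3111.5 T = 135896 − 30064 = 105832
T ≈ 34.01 °C — above 0 °C, consistent with complete melting.

T_f ≈ 34.0 °C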